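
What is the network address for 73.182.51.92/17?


IP:   01001001.10110110.00110011.01011100
Mask: 11111111.11111111.10000000.00000000
AND operation:
Net:  01001001.10110110.00000000.00000000
Network: 73.182.0.0/17


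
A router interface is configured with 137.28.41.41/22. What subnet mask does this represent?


/22 means 22 network bits, 10 host bits
Binary: 11111111111111111111110000000000
Mask: 255.255.252.0


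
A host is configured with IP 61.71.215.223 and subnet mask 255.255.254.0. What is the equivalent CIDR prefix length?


Binary: 11111111.11111111.11111110.00000000
Count leading 1s
Prefix: /23


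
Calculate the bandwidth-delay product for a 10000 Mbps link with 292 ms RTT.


BDP = bandwidth * RTT
= 10000 Mbps * 292 ms
= 10000 * 1e6 * 292 / 1000 bits
= 2920000000 bits
= 365000000 bytes
= 356445.3125 KB
BDP = 2920000000 bits (365000000 bytes)


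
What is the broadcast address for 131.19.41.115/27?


Network: 131.19.41.96/27
Host bits = 5
Set all host bits to 1:
Broadcast: 131.19.41.127


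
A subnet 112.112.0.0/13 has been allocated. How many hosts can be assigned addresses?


Host bits = 32 - 13 = 19
Total addresses = 2^19 = 524288
Usable = total - 2 (network and broadcast)
Usable hosts: 524286


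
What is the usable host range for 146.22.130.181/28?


Network: 146.22.130.176
Broadcast: 146.22.130.191
First usable = network + 1
Last usable = broadcast - 1
Range: 146.22.130.177 to 146.22.130.190


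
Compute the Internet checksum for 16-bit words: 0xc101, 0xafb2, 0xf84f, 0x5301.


Sum all words (with carry folding):
+ 0xc101 = 0xc101
+ 0xafb2 = 0x70b4
+ 0xf84f = 0x6904
+ 0x5301 = 0xbc05
One's complement: ~0xbc05
Checksum = 0x43fa


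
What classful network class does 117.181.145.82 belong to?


First octet: 117
Binary: 01110101
0xxxxxxx -> Class A (1-126)
Class A, default mask 255.0.0.0 (/8)


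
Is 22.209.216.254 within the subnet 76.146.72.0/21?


Subnet network: 76.146.72.0
Test IP AND mask: 22.209.216.0
No, 22.209.216.254 is not in 76.146.72.0/21


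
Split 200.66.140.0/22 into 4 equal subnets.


New prefix = 22 + 2 = 24
Each subnet has 256 addresses
  200.66.140.0/24
  200.66.141.0/24
  200.66.142.0/24
  200.66.143.0/24
Subnets: 200.66.140.0/24, 200.66.141.0/24, 200.66.142.0/24, 200.66.143.0/24


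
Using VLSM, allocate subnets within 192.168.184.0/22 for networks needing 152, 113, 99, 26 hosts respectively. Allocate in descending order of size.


152 hosts -> /24 (254 usable): 192.168.184.0/24
113 hosts -> /25 (126 usable): 192.168.185.0/25
99 hosts -> /25 (126 usable): 192.168.185.128/25
26 hosts -> /27 (30 usable): 192.168.186.0/27
Allocation: 192.168.184.0/24 (152 hosts, 254 usable); 192.168.185.0/25 (113 hosts, 126 usable); 192.168.185.128/25 (99 hosts, 126 usable); 192.168.186.0/27 (26 hosts, 30 usable)


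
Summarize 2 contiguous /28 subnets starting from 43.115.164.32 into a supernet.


Original prefix: /28
Number of subnets: 2 = 2^1
New prefix = 28 - 1 = 27
Supernet: 43.115.164.32/27


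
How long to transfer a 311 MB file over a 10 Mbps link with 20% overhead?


Effective throughput = 10 * (1 - 20/100) = 8 Mbps
File size in Mb = 311 * 8 = 2488 Mb
Time = 2488 / 8
Time = 311 seconds


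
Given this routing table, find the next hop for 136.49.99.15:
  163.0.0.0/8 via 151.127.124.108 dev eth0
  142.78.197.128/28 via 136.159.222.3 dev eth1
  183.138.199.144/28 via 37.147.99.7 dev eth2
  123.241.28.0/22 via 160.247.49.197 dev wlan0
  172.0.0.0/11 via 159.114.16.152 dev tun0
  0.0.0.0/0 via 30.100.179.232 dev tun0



Longest prefix match for 136.49.99.15:
  /8 163.0.0.0: no
  /28 142.78.197.128: no
  /28 183.138.199.144: no
  /22 123.241.28.0: no
  /11 172.0.0.0: no
  /0 0.0.0.0: MATCH
Selected: next-hop 30.100.179.232 via tun0 (matched /0)


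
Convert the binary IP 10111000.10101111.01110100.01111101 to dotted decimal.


10111000 = 184
10101111 = 175
01110100 = 116
01111101 = 125
IP: 184.175.116.125


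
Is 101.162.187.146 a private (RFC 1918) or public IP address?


RFC 1918 private ranges:
  10.0.0.0/8 (10.0.0.0 - 10.255.255.255)
  172.16.0.0/12 (172.16.0.0 - 172.31.255.255)
  192.168.0.0/16 (192.168.0.0 - 192.168.255.255)
Public (not in any RFC 1918 range)


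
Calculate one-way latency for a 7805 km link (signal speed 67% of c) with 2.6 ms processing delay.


Speed = 0.67 * 3e5 km/s = 201000 km/s
Propagation delay = 7805 / 201000 = 0.0388 s = 38.8308 ms
Processing delay = 2.6 ms
Total one-way latency = 41.4308 ms


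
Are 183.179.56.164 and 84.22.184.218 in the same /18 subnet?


Mask: 255.255.192.0
183.179.56.164 AND mask = 183.179.0.0
84.22.184.218 AND mask = 84.22.128.0
No, different subnets (183.179.0.0 vs 84.22.128.0)


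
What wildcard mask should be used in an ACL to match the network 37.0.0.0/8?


Subnet mask: 255.0.0.0
Wildcard = 255.255.255.255 - subnet mask
255 - 255 = 0
255 - 0 = 255
255 - 0 = 255
255 - 0 = 255
Wildcard: 0.255.255.255


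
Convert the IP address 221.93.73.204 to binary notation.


221 = 11011101
93 = 01011101
73 = 01001001
204 = 11001100
Binary: 11011101.01011101.01001001.11001100


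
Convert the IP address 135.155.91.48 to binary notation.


135 = 10000111
155 = 10011011
91 = 01011011
48 = 00110000
Binary: 10000111.10011011.01011011.00110000


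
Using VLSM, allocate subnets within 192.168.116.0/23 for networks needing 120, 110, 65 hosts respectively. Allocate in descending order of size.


120 hosts -> /25 (126 usable): 192.168.116.0/25
110 hosts -> /25 (126 usable): 192.168.116.128/25
65 hosts -> /25 (126 usable): 192.168.117.0/25
Allocation: 192.168.116.0/25 (120 hosts, 126 usable); 192.168.116.128/25 (110 hosts, 126 usable); 192.168.117.0/25 (65 hosts, 126 usable)


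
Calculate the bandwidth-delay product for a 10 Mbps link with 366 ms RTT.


BDP = bandwidth * RTT
= 10 Mbps * 366 ms
= 10 * 1e6 * 366 / 1000 bits
= 3660000 bits
= 457500 bytes
= 446.7773 KB
BDP = 3660000 bits (457500 bytes)


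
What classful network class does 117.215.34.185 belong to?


First octet: 117
Binary: 01110101
0xxxxxxx -> Class A (1-126)
Class A, default mask 255.0.0.0 (/8)


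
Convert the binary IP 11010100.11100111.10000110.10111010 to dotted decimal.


11010100 = 212
11100111 = 231
10000110 = 134
10111010 = 186
IP: 212.231.134.186


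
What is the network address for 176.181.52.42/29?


IP:   10110000.10110101.00110100.00101010
Mask: 11111111.11111111.11111111.11111000
AND operation:
Net:  10110000.10110101.00110100.00101000
Network: 176.181.52.40/29


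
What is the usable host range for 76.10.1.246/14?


Network: 76.8.0.0
Broadcast: 76.11.255.255
First usable = network + 1
Last usable = broadcast - 1
Range: 76.8.0.1 to 76.11.255.254


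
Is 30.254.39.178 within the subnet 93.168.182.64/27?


Subnet network: 93.168.182.64
Test IP AND mask: 30.254.39.160
No, 30.254.39.178 is not in 93.168.182.64/27


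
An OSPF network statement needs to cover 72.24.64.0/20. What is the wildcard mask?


Subnet mask: 255.255.240.0
Wildcard = 255.255.255.255 - subnet mask
255 - 255 = 0
255 - 255 = 0
255 - 240 = 15
255 - 0 = 255
Wildcard: 0.0.15.255


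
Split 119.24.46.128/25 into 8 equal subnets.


New prefix = 25 + 3 = 28
Each subnet has 16 addresses
  119.24.46.128/28
  119.24.46.144/28
  119.24.46.160/28
  119.24.46.176/28
  119.24.46.192/28
  119.24.46.208/28
  119.24.46.224/28
  119.24.46.240/28
Subnets: 119.24.46.128/28, 119.24.46.144/28, 119.24.46.160/28, 119.24.46.176/28, 119.24.46.192/28, 119.24.46.208/28, 119.24.46.224/28, 119.24.46.240/28


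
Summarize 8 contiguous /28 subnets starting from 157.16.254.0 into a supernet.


Original prefix: /28
Number of subnets: 8 = 2^3
New prefix = 28 - 3 = 25
Supernet: 157.16.254.0/25


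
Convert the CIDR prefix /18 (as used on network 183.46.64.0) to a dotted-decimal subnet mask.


/18 means 18 network bits, 14 host bits
Binary: 11111111111111111100000000000000
Mask: 255.255.192.0


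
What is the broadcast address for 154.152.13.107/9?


Network: 154.128.0.0/9
Host bits = 23
Set all host bits to 1:
Broadcast: 154.255.255.255


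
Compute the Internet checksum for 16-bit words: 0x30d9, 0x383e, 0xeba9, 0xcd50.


Sum all words (with carry folding):
+ 0x30d9 = 0x30d9
+ 0x383e = 0x6917
+ 0xeba9 = 0x54c1
+ 0xcd50 = 0x2212
One's complement: ~0x2212
Checksum = 0xdded


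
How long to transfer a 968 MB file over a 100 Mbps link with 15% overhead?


Effective throughput = 100 * (1 - 15/100) = 85 Mbps
File size in Mb = 968 * 8 = 7744 Mb
Time = 7744 / 85
Time = 91.1059 seconds


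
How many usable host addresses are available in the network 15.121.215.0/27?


Host bits = 32 - 27 = 5
Total addresses = 2^5 = 32
Usable = total - 2 (network and broadcast)
Usable hosts: 30


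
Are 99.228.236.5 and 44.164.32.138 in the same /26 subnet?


Mask: 255.255.255.192
99.228.236.5 AND mask = 99.228.236.0
44.164.32.138 AND mask = 44.164.32.128
No, different subnets (99.228.236.0 vs 44.164.32.128)


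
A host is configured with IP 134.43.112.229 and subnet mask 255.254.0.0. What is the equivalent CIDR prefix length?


Binary: 11111111.11111110.00000000.00000000
Count leading 1s
Prefix: /15


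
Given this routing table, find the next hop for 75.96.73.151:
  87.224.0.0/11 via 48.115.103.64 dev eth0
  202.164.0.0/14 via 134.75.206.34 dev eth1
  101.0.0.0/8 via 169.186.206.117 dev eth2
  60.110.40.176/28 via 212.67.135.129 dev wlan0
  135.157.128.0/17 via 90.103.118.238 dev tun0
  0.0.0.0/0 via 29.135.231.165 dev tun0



Longest prefix match for 75.96.73.151:
  /11 87.224.0.0: no
  /14 202.164.0.0: no
  /8 101.0.0.0: no
  /28 60.110.40.176: no
  /17 135.157.128.0: no
  /0 0.0.0.0: MATCH
Selected: next-hop 29.135.231.165 via tun0 (matched /0)


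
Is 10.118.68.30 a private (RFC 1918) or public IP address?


RFC 1918 private ranges:
  10.0.0.0/8 (10.0.0.0 - 10.255.255.255)
  172.16.0.0/12 (172.16.0.0 - 172.31.255.255)
  192.168.0.0/16 (192.168.0.0 - 192.168.255.255)
Private (in 10.0.0.0/8)


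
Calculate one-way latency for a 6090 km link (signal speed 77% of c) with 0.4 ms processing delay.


Speed = 0.77 * 3e5 km/s = 231000 km/s
Propagation delay = 6090 / 231000 = 0.0264 s = 26.3636 ms
Processing delay = 0.4 ms
Total one-way latency = 26.7636 ms


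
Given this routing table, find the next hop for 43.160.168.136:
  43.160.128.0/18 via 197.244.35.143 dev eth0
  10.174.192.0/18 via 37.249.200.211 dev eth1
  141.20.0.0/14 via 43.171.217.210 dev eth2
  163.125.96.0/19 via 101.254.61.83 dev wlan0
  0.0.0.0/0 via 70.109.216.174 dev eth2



Longest prefix match for 43.160.168.136:
  /18 43.160.128.0: MATCH
  /18 10.174.192.0: no
  /14 141.20.0.0: no
  /19 163.125.96.0: no
  /0 0.0.0.0: MATCH
Selected: next-hop 197.244.35.143 via eth0 (matched /18)


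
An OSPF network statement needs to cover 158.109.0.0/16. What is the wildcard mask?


Subnet mask: 255.255.0.0
Wildcard = 255.255.255.255 - subnet mask
255 - 255 = 0
255 - 255 = 0
255 - 0 = 255
255 - 0 = 255
Wildcard: 0.0.255.255


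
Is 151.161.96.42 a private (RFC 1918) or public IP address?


RFC 1918 private ranges:
  10.0.0.0/8 (10.0.0.0 - 10.255.255.255)
  172.16.0.0/12 (172.16.0.0 - 172.31.255.255)
  192.168.0.0/16 (192.168.0.0 - 192.168.255.255)
Public (not in any RFC 1918 range)


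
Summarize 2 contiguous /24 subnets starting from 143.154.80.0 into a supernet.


Original prefix: /24
Number of subnets: 2 = 2^1
New prefix = 24 - 1 = 23
Supernet: 143.154.80.0/23


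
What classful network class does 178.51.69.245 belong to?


First octet: 178
Binary: 10110010
10xxxxxx -> Class B (128-191)
Class B, default mask 255.255.0.0 (/16)


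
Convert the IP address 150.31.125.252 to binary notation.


150 = 10010110
31 = 00011111
125 = 01111101
252 = 11111100
Binary: 10010110.00011111.01111101.11111100


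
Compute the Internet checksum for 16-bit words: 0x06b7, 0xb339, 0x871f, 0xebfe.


Sum all words (with carry folding):
+ 0x06b7 = 0x06b7
+ 0xb339 = 0xb9f0
+ 0x871f = 0x4110
+ 0xebfe = 0x2d0f
One's complement: ~0x2d0f
Checksum = 0xd2f0


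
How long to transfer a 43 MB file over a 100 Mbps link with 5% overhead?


Effective throughput = 100 * (1 - 5/100) = 95 Mbps
File size in Mb = 43 * 8 = 344 Mb
Time = 344 / 95
Time = 3.6211 seconds


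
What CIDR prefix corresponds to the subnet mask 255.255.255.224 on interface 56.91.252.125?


Binary: 11111111.11111111.11111111.11100000
Count leading 1s
Prefix: /27


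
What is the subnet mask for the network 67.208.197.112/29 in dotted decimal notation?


/29 means 29 network bits, 3 host bits
Binary: 11111111111111111111111111111000
Mask: 255.255.255.248


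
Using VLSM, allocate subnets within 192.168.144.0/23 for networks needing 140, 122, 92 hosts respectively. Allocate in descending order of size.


140 hosts -> /24 (254 usable): 192.168.144.0/24
122 hosts -> /25 (126 usable): 192.168.145.0/25
92 hosts -> /25 (126 usable): 192.168.145.128/25
Allocation: 192.168.144.0/24 (140 hosts, 254 usable); 192.168.145.0/25 (122 hosts, 126 usable); 192.168.145.128/25 (92 hosts, 126 usable)


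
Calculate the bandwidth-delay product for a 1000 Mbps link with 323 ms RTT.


BDP = bandwidth * RTT
= 1000 Mbps * 323 ms
= 1000 * 1e6 * 323 / 1000 bits
= 323000000 bits
= 40375000 bytes
= 39428.7109 KB
BDP = 323000000 bits (40375000 bytes)


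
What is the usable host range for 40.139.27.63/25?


Network: 40.139.27.0
Broadcast: 40.139.27.127
First usable = network + 1
Last usable = broadcast - 1
Range: 40.139.27.1 to 40.139.27.126


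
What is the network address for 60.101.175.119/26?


IP:   00111100.01100101.10101111.01110111
Mask: 11111111.11111111.11111111.11000000
AND operation:
Net:  00111100.01100101.10101111.01000000
Network: 60.101.175.64/26


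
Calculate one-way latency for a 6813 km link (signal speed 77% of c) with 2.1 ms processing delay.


Speed = 0.77 * 3e5 km/s = 231000 km/s
Propagation delay = 6813 / 231000 = 0.0295 s = 29.4935 ms
Processing delay = 2.1 ms
Total one-way latency = 31.5935 ms


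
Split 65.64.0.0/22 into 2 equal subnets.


New prefix = 22 + 1 = 23
Each subnet has 512 addresses
  65.64.0.0/23
  65.64.2.0/23
Subnets: 65.64.0.0/23, 65.64.2.0/23


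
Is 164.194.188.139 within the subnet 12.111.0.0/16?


Subnet network: 12.111.0.0
Test IP AND mask: 164.194.0.0
No, 164.194.188.139 is not in 12.111.0.0/16


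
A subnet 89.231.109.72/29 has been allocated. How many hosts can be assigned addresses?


Host bits = 32 - 29 = 3
Total addresses = 2^3 = 8
Usable = total - 2 (network and broadcast)
Usable hosts: 6


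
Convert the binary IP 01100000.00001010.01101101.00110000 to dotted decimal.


01100000 = 96
00001010 = 10
01101101 = 109
00110000 = 48
IP: 96.10.109.48


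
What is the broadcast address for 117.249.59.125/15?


Network: 117.248.0.0/15
Host bits = 17
Set all host bits to 1:
Broadcast: 117.249.255.255


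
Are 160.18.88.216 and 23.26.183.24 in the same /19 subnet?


Mask: 255.255.224.0
160.18.88.216 AND mask = 160.18.64.0
23.26.183.24 AND mask = 23.26.160.0
No, different subnets (160.18.64.0 vs 23.26.160.0)


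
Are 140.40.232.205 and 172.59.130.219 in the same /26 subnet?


Mask: 255.255.255.192
140.40.232.205 AND mask = 140.40.232.192
172.59.130.219 AND mask = 172.59.130.192
No, different subnets (140.40.232.192 vs 172.59.130.192)


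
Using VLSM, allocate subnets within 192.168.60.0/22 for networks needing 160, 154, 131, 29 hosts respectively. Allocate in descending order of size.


160 hosts -> /24 (254 usable): 192.168.60.0/24
154 hosts -> /24 (254 usable): 192.168.61.0/24
131 hosts -> /24 (254 usable): 192.168.62.0/24
29 hosts -> /27 (30 usable): 192.168.63.0/27
Allocation: 192.168.60.0/24 (160 hosts, 254 usable); 192.168.61.0/24 (154 hosts, 254 usable); 192.168.62.0/24 (131 hosts, 254 usable); 192.168.63.0/27 (29 hosts, 30 usable)


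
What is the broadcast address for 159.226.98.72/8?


Network: 159.0.0.0/8
Host bits = 24
Set all host bits to 1:
Broadcast: 159.255.255.255


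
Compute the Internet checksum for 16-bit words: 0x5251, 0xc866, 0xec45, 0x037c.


Sum all words (with carry folding):
+ 0x5251 = 0x5251
+ 0xc866 = 0x1ab8
+ 0xec45 = 0x06fe
+ 0x037c = 0x0a7a
One's complement: ~0x0a7a
Checksum = 0xf585


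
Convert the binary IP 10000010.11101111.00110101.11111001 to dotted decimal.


10000010 = 130
11101111 = 239
00110101 = 53
11111001 = 249
IP: 130.239.53.249


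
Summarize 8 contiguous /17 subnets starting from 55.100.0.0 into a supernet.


Original prefix: /17
Number of subnets: 8 = 2^3
New prefix = 17 - 3 = 14
Supernet: 55.100.0.0/14


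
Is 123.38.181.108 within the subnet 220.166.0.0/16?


Subnet network: 220.166.0.0
Test IP AND mask: 123.38.0.0
No, 123.38.181.108 is not in 220.166.0.0/16


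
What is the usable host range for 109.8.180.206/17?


Network: 109.8.128.0
Broadcast: 109.8.255.255
First usable = network + 1
Last usable = broadcast - 1
Range: 109.8.128.1 to 109.8.255.254


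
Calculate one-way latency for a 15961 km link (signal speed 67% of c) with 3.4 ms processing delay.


Speed = 0.67 * 3e5 km/s = 201000 km/s
Propagation delay = 15961 / 201000 = 0.0794 s = 79.408 ms
Processing delay = 3.4 ms
Total one-way latency = 82.808 ms


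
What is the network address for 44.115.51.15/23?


IP:   00101100.01110011.00110011.00001111
Mask: 11111111.11111111.11111110.00000000
AND operation:
Net:  00101100.01110011.00110010.00000000
Network: 44.115.50.0/23


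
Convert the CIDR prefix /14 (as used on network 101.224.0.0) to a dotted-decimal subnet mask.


/14 means 14 network bits, 18 host bits
Binary: 11111111111111000000000000000000
Mask: 255.252.0.0


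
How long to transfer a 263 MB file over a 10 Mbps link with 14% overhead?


Effective throughput = 10 * (1 - 14/100) = 8.6 Mbps
File size in Mb = 263 * 8 = 2104 Mb
Time = 2104 / 8.6
Time = 244.6512 seconds


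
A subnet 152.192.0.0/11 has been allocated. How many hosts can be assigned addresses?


Host bits = 32 - 11 = 21
Total addresses = 2^21 = 2097152
Usable = total - 2 (network and broadcast)
Usable hosts: 2097150


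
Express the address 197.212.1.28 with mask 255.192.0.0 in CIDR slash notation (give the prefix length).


Binary: 11111111.11000000.00000000.00000000
Count leading 1s
Prefix: /10


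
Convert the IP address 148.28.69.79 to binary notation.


148 = 10010100
28 = 00011100
69 = 01000101
79 = 01001111
Binary: 10010100.00011100.01000101.01001111


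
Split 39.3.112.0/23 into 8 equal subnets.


New prefix = 23 + 3 = 26
Each subnet has 64 addresses
  39.3.112.0/26
  39.3.112.64/26
  39.3.112.128/26
  39.3.112.192/26
  39.3.113.0/26
  39.3.113.64/26
  39.3.113.128/26
  39.3.113.192/26
Subnets: 39.3.112.0/26, 39.3.112.64/26, 39.3.112.128/26, 39.3.112.192/26, 39.3.113.0/26, 39.3.113.64/26, 39.3.113.128/26, 39.3.113.192/26


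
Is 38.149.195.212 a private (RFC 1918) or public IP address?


RFC 1918 private ranges:
  10.0.0.0/8 (10.0.0.0 - 10.255.255.255)
  172.16.0.0/12 (172.16.0.0 - 172.31.255.255)
  192.168.0.0/16 (192.168.0.0 - 192.168.255.255)
Public (not in any RFC 1918 range)


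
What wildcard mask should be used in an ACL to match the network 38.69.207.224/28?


Subnet mask: 255.255.255.240
Wildcard = 255.255.255.255 - subnet mask
255 - 255 = 0
255 - 255 = 0
255 - 255 = 0
255 - 240 = 15
Wildcard: 0.0.0.15


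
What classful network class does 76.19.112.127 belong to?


First octet: 76
Binary: 01001100
0xxxxxxx -> Class A (1-126)
Class A, default mask 255.0.0.0 (/8)


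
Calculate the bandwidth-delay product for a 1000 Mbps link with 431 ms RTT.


BDP = bandwidth * RTT
= 1000 Mbps * 431 ms
= 1000 * 1e6 * 431 / 1000 bits
= 431000000 bits
= 53875000 bytes
= 52612.3047 KB
BDP = 431000000 bits (53875000 bytes)


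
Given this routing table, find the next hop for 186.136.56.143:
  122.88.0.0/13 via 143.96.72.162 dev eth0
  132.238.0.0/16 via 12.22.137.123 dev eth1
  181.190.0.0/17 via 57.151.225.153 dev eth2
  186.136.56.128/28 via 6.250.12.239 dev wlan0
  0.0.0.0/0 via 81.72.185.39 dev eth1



Longest prefix match for 186.136.56.143:
  /13 122.88.0.0: no
  /16 132.238.0.0: no
  /17 181.190.0.0: no
  /28 186.136.56.128: MATCH
  /0 0.0.0.0: MATCH
Selected: next-hop 6.250.12.239 via wlan0 (matched /28)


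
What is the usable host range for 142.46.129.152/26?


Network: 142.46.129.128
Broadcast: 142.46.129.191
First usable = network + 1
Last usable = broadcast - 1
Range: 142.46.129.129 to 142.46.129.190


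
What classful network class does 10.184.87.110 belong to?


First octet: 10
Binary: 00001010
0xxxxxxx -> Class A (1-126)
Class A, default mask 255.0.0.0 (/8)


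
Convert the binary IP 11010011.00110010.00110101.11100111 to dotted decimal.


11010011 = 211
00110010 = 50
00110101 = 53
11100111 = 231
IP: 211.50.53.231


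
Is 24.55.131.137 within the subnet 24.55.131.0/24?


Subnet network: 24.55.131.0
Test IP AND mask: 24.55.131.0
Yes, 24.55.131.137 is in 24.55.131.0/24


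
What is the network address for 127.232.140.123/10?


IP:   01111111.11101000.10001100.01111011
Mask: 11111111.11000000.00000000.00000000
AND operation:
Net:  01111111.11000000.00000000.00000000
Network: 127.192.0.0/10


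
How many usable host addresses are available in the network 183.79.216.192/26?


Host bits = 32 - 26 = 6
Total addresses = 2^6 = 64
Usable = total - 2 (network and broadcast)
Usable hosts: 62


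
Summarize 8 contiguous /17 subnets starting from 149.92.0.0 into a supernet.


Original prefix: /17
Number of subnets: 8 = 2^3
New prefix = 17 - 3 = 14
Supernet: 149.92.0.0/14


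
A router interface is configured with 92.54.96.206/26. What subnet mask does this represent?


/26 means 26 network bits, 6 host bits
Binary: 11111111111111111111111111000000
Mask: 255.255.255.192


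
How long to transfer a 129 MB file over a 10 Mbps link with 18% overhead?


Effective throughput = 10 * (1 - 18/100) = 8.2 Mbps
File size in Mb = 129 * 8 = 1032 Mb
Time = 1032 / 8.2
Time = 125.8537 seconds


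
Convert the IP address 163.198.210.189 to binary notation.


163 = 10100011
198 = 11000110
210 = 11010010
189 = 10111101
Binary: 10100011.11000110.11010010.10111101


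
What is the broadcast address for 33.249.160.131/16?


Network: 33.249.0.0/16
Host bits = 16
Set all host bits to 1:
Broadcast: 33.249.255.255


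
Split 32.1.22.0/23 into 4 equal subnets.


New prefix = 23 + 2 = 25
Each subnet has 128 addresses
  32.1.22.0/25
  32.1.22.128/25
  32.1.23.0/25
  32.1.23.128/25
Subnets: 32.1.22.0/25, 32.1.22.128/25, 32.1.23.0/25, 32.1.23.128/25


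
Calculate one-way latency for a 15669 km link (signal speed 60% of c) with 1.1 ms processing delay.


Speed = 0.6 * 3e5 km/s = 180000 km/s
Propagation delay = 15669 / 180000 = 0.0871 s = 87.05 ms
Processing delay = 1.1 ms
Total one-way latency = 88.15 ms


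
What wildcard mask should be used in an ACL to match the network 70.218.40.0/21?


Subnet mask: 255.255.248.0
Wildcard = 255.255.255.255 - subnet mask
255 - 255 = 0
255 - 255 = 0
255 - 248 = 7
255 - 0 = 255
Wildcard: 0.0.7.255


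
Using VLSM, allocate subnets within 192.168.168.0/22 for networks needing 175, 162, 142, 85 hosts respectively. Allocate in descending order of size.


175 hosts -> /24 (254 usable): 192.168.168.0/24
162 hosts -> /24 (254 usable): 192.168.169.0/24
142 hosts -> /24 (254 usable): 192.168.170.0/24
85 hosts -> /25 (126 usable): 192.168.171.0/25
Allocation: 192.168.168.0/24 (175 hosts, 254 usable); 192.168.169.0/24 (162 hosts, 254 usable); 192.168.170.0/24 (142 hosts, 254 usable); 192.168.171.0/25 (85 hosts, 126 usable)


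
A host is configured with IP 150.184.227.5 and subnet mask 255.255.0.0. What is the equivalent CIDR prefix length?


Binary: 11111111.11111111.00000000.00000000
Count leading 1s
Prefix: /16


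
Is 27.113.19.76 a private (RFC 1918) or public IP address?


RFC 1918 private ranges:
  10.0.0.0/8 (10.0.0.0 - 10.255.255.255)
  172.16.0.0/12 (172.16.0.0 - 172.31.255.255)
  192.168.0.0/16 (192.168.0.0 - 192.168.255.255)
Public (not in any RFC 1918 range)


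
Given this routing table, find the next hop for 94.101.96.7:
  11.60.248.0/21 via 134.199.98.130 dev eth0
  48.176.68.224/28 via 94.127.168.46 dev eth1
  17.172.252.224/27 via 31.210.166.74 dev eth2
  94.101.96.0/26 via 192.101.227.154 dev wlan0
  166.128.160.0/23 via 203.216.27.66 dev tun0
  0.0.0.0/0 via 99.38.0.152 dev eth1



Longest prefix match for 94.101.96.7:
  /21 11.60.248.0: no
  /28 48.176.68.224: no
  /27 17.172.252.224: no
  /26 94.101.96.0: MATCH
  /23 166.128.160.0: no
  /0 0.0.0.0: MATCH
Selected: next-hop 192.101.227.154 via wlan0 (matched /26)


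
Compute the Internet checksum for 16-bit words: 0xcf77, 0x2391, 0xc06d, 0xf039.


Sum all words (with carry folding):
+ 0xcf77 = 0xcf77
+ 0x2391 = 0xf308
+ 0xc06d = 0xb376
+ 0xf039 = 0xa3b0
One's complement: ~0xa3b0
Checksum = 0x5c4f


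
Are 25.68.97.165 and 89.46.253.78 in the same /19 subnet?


Mask: 255.255.224.0
25.68.97.165 AND mask = 25.68.96.0
89.46.253.78 AND mask = 89.46.224.0
No, different subnets (25.68.96.0 vs 89.46.224.0)


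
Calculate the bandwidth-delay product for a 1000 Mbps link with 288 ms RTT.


BDP = bandwidth * RTT
= 1000 Mbps * 288 ms
= 1000 * 1e6 * 288 / 1000 bits
= 288000000 bits
= 36000000 bytes
= 35156.25 KB
BDP = 288000000 bits (36000000 bytes)


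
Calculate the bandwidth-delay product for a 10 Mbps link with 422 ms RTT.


BDP = bandwidth * RTT
= 10 Mbps * 422 ms
= 10 * 1e6 * 422 / 1000 bits
= 4220000 bits
= 527500 bytes
= 515.1367 KB
BDP = 4220000 bits (527500 bytes)


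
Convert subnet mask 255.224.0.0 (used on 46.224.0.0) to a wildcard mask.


Subnet mask: 255.224.0.0
Wildcard = 255.255.255.255 - subnet mask
255 - 255 = 0
255 - 224 = 31
255 - 0 = 255
255 - 0 = 255
Wildcard: 0.31.255.255


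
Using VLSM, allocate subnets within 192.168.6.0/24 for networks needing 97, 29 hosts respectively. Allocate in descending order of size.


97 hosts -> /25 (126 usable): 192.168.6.0/25
29 hosts -> /27 (30 usable): 192.168.6.128/27
Allocation: 192.168.6.0/25 (97 hosts, 126 usable); 192.168.6.128/27 (29 hosts, 30 usable)


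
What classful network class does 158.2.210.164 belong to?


First octet: 158
Binary: 10011110
10xxxxxx -> Class B (128-191)
Class B, default mask 255.255.0.0 (/16)


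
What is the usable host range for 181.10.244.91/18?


Network: 181.10.192.0
Broadcast: 181.10.255.255
First usable = network + 1
Last usable = broadcast - 1
Range: 181.10.192.1 to 181.10.255.254


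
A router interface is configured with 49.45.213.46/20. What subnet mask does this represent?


/20 means 20 network bits, 12 host bits
Binary: 11111111111111111111000000000000
Mask: 255.255.240.0


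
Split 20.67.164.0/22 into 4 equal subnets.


New prefix = 22 + 2 = 24
Each subnet has 256 addresses
  20.67.164.0/24
  20.67.165.0/24
  20.67.166.0/24
  20.67.167.0/24
Subnets: 20.67.164.0/24, 20.67.165.0/24, 20.67.166.0/24, 20.67.167.0/24


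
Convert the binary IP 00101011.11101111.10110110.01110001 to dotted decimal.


00101011 = 43
11101111 = 239
10110110 = 182
01110001 = 113
IP: 43.239.182.113


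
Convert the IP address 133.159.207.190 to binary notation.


133 = 10000101
159 = 10011111
207 = 11001111
190 = 10111110
Binary: 10000101.10011111.11001111.10111110


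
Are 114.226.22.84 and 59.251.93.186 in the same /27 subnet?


Mask: 255.255.255.224
114.226.22.84 AND mask = 114.226.22.64
59.251.93.186 AND mask = 59.251.93.160
No, different subnets (114.226.22.64 vs 59.251.93.160)


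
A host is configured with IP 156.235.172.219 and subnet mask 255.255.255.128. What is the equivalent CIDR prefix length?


Binary: 11111111.11111111.11111111.10000000
Count leading 1s
Prefix: /25


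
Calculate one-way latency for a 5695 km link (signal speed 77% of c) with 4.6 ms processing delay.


Speed = 0.77 * 3e5 km/s = 231000 km/s
Propagation delay = 5695 / 231000 = 0.0247 s = 24.6537 ms
Processing delay = 4.6 ms
Total one-way latency = 29.2537 ms


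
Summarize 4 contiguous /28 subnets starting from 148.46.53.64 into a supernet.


Original prefix: /28
Number of subnets: 4 = 2^2
New prefix = 28 - 2 = 26
Supernet: 148.46.53.64/26


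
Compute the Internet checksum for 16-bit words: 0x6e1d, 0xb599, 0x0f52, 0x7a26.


Sum all words (with carry folding):
+ 0x6e1d = 0x6e1d
+ 0xb599 = 0x23b7
+ 0x0f52 = 0x3309
+ 0x7a26 = 0xad2f
One's complement: ~0xad2f
Checksum = 0x52d0


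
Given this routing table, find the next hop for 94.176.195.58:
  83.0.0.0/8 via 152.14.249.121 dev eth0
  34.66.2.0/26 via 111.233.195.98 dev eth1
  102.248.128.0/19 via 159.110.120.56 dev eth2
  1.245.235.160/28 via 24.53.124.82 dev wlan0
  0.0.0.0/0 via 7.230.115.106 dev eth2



Longest prefix match for 94.176.195.58:
  /8 83.0.0.0: no
  /26 34.66.2.0: no
  /19 102.248.128.0: no
  /28 1.245.235.160: no
  /0 0.0.0.0: MATCH
Selected: next-hop 7.230.115.106 via eth2 (matched /0)


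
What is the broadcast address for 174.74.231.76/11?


Network: 174.64.0.0/11
Host bits = 21
Set all host bits to 1:
Broadcast: 174.95.255.255


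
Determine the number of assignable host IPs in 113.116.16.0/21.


Host bits = 32 - 21 = 11
Total addresses = 2^11 = 2048
Usable = total - 2 (network and broadcast)
Usable hosts: 2046


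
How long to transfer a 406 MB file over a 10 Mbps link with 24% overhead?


Effective throughput = 10 * (1 - 24/100) = 7.6 Mbps
File size in Mb = 406 * 8 = 3248 Mb
Time = 3248 / 7.6
Time = 427.3684 seconds


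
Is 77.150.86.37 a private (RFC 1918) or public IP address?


RFC 1918 private ranges:
  10.0.0.0/8 (10.0.0.0 - 10.255.255.255)
  172.16.0.0/12 (172.16.0.0 - 172.31.255.255)
  192.168.0.0/16 (192.168.0.0 - 192.168.255.255)
Public (not in any RFC 1918 range)


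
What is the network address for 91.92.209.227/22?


IP:   01011011.01011100.11010001.11100011
Mask: 11111111.11111111.11111100.00000000
AND operation:
Net:  01011011.01011100.11010000.00000000
Network: 91.92.208.0/22


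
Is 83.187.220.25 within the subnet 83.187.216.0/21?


Subnet network: 83.187.216.0
Test IP AND mask: 83.187.216.0
Yes, 83.187.220.25 is in 83.187.216.0/21


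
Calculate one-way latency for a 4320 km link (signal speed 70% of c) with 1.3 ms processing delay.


Speed = 0.7 * 3e5 km/s = 210000 km/s
Propagation delay = 4320 / 210000 = 0.0206 s = 20.5714 ms
Processing delay = 1.3 ms
Total one-way latency = 21.8714 ms


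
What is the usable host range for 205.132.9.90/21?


Network: 205.132.8.0
Broadcast: 205.132.15.255
First usable = network + 1
Last usable = broadcast - 1
Range: 205.132.8.1 to 205.132.15.254


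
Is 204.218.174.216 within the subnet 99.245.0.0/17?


Subnet network: 99.245.0.0
Test IP AND mask: 204.218.128.0
No, 204.218.174.216 is not in 99.245.0.0/17


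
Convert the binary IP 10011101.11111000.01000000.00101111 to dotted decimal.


10011101 = 157
11111000 = 248
01000000 = 64
00101111 = 47
IP: 157.248.64.47


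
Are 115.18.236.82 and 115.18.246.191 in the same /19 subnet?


Mask: 255.255.224.0
115.18.236.82 AND mask = 115.18.224.0
115.18.246.191 AND mask = 115.18.224.0
Yes, same subnet (115.18.224.0)


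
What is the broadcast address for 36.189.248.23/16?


Network: 36.189.0.0/16
Host bits = 16
Set all host bits to 1:
Broadcast: 36.189.255.255


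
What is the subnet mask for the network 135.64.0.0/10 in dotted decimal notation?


/10 means 10 network bits, 22 host bits
Binary: 11111111110000000000000000000000
Mask: 255.192.0.0


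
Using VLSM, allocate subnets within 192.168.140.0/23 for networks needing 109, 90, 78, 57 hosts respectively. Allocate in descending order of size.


109 hosts -> /25 (126 usable): 192.168.140.0/25
90 hosts -> /25 (126 usable): 192.168.140.128/25
78 hosts -> /25 (126 usable): 192.168.141.0/25
57 hosts -> /26 (62 usable): 192.168.141.128/26
Allocation: 192.168.140.0/25 (109 hosts, 126 usable); 192.168.140.128/25 (90 hosts, 126 usable); 192.168.141.0/25 (78 hosts, 126 usable); 192.168.141.128/26 (57 hosts, 62 usable)


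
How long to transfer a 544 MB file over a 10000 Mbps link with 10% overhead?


Effective throughput = 10000 * (1 - 10/100) = 9000 Mbps
File size in Mb = 544 * 8 = 4352 Mb
Time = 4352 / 9000
Time = 0.4836 seconds


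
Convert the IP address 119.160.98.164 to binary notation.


119 = 01110111
160 = 10100000
98 = 01100010
164 = 10100100
Binary: 01110111.10100000.01100010.10100100


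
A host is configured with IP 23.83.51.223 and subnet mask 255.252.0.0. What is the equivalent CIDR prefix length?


Binary: 11111111.11111100.00000000.00000000
Count leading 1s
Prefix: /14


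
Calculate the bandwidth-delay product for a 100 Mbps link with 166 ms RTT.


BDP = bandwidth * RTT
= 100 Mbps * 166 ms
= 100 * 1e6 * 166 / 1000 bits
= 16600000 bits
= 2075000 bytes
= 2026.3672 KB
BDP = 16600000 bits (2075000 bytes)


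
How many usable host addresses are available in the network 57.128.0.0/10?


Host bits = 32 - 10 = 22
Total addresses = 2^22 = 4194304
Usable = total - 2 (network and broadcast)
Usable hosts: 4194302


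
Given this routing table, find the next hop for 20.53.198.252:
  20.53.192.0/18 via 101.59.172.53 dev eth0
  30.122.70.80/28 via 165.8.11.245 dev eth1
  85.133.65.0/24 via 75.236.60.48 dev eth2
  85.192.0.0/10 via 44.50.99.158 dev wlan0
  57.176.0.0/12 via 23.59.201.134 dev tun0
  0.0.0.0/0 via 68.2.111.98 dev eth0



Longest prefix match for 20.53.198.252:
  /18 20.53.192.0: MATCH
  /28 30.122.70.80: no
  /24 85.133.65.0: no
  /10 85.192.0.0: no
  /12 57.176.0.0: no
  /0 0.0.0.0: MATCH
Selected: next-hop 101.59.172.53 via eth0 (matched /18)


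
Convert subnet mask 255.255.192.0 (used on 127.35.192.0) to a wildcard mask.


Subnet mask: 255.255.192.0
Wildcard = 255.255.255.255 - subnet mask
255 - 255 = 0
255 - 255 = 0
255 - 192 = 63
255 - 0 = 255
Wildcard: 0.0.63.255


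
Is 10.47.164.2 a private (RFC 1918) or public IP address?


RFC 1918 private ranges:
  10.0.0.0/8 (10.0.0.0 - 10.255.255.255)
  172.16.0.0/12 (172.16.0.0 - 172.31.255.255)
  192.168.0.0/16 (192.168.0.0 - 192.168.255.255)
Private (in 10.0.0.0/8)


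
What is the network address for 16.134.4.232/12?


IP:   00010000.10000110.00000100.11101000
Mask: 11111111.11110000.00000000.00000000
AND operation:
Net:  00010000.10000000.00000000.00000000
Network: 16.128.0.0/12


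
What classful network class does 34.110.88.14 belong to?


First octet: 34
Binary: 00100010
0xxxxxxx -> Class A (1-126)
Class A, default mask 255.0.0.0 (/8)


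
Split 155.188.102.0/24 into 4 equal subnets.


New prefix = 24 + 2 = 26
Each subnet has 64 addresses
  155.188.102.0/26
  155.188.102.64/26
  155.188.102.128/26
  155.188.102.192/26
Subnets: 155.188.102.0/26, 155.188.102.64/26, 155.188.102.128/26, 155.188.102.192/26


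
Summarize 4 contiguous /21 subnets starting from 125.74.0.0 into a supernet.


Original prefix: /21
Number of subnets: 4 = 2^2
New prefix = 21 - 2 = 19
Supernet: 125.74.0.0/19


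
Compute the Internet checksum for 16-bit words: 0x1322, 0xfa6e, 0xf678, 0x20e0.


Sum all words (with carry folding):
+ 0x1322 = 0x1322
+ 0xfa6e = 0x0d91
+ 0xf678 = 0x040a
+ 0x20e0 = 0x24ea
One's complement: ~0x24ea
Checksum = 0xdb15


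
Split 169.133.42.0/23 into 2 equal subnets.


New prefix = 23 + 1 = 24
Each subnet has 256 addresses
  169.133.42.0/24
  169.133.43.0/24
Subnets: 169.133.42.0/24, 169.133.43.0/24


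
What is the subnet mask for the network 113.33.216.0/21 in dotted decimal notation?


/21 means 21 network bits, 11 host bits
Binary: 11111111111111111111100000000000
Mask: 255.255.248.0


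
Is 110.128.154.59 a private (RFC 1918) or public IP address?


RFC 1918 private ranges:
  10.0.0.0/8 (10.0.0.0 - 10.255.255.255)
  172.16.0.0/12 (172.16.0.0 - 172.31.255.255)
  192.168.0.0/16 (192.168.0.0 - 192.168.255.255)
Public (not in any RFC 1918 range)


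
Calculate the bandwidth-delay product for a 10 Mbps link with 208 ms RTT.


BDP = bandwidth * RTT
= 10 Mbps * 208 ms
= 10 * 1e6 * 208 / 1000 bits
= 2080000 bits
= 260000 bytes
= 253.9062 KB
BDP = 2080000 bits (260000 bytes)


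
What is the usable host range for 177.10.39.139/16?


Network: 177.10.0.0
Broadcast: 177.10.255.255
First usable = network + 1
Last usable = broadcast - 1
Range: 177.10.0.1 to 177.10.255.254


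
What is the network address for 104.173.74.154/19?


IP:   01101000.10101101.01001010.10011010
Mask: 11111111.11111111.11100000.00000000
AND operation:
Net:  01101000.10101101.01000000.00000000
Network: 104.173.64.0/19


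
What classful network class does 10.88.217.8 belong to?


First octet: 10
Binary: 00001010
0xxxxxxx -> Class A (1-126)
Class A, default mask 255.0.0.0 (/8)


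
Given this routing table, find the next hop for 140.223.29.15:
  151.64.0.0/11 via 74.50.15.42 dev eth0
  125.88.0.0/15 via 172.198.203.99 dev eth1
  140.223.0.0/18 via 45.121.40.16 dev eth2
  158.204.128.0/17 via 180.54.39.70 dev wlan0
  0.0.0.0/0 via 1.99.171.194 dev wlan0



Longest prefix match for 140.223.29.15:
  /11 151.64.0.0: no
  /15 125.88.0.0: no
  /18 140.223.0.0: MATCH
  /17 158.204.128.0: no
  /0 0.0.0.0: MATCH
Selected: next-hop 45.121.40.16 via eth2 (matched /18)


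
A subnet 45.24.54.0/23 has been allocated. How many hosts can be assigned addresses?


Host bits = 32 - 23 = 9
Total addresses = 2^9 = 512
Usable = total - 2 (network and broadcast)
Usable hosts: 510


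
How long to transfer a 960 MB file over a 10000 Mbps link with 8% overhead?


Effective throughput = 10000 * (1 - 8/100) = 9200 Mbps
File size in Mb = 960 * 8 = 7680 Mb
Time = 7680 / 9200
Time = 0.8348 seconds


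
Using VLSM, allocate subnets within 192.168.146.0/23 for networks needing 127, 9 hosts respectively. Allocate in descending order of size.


127 hosts -> /24 (254 usable): 192.168.146.0/24
9 hosts -> /28 (14 usable): 192.168.147.0/28
Allocation: 192.168.146.0/24 (127 hosts, 254 usable); 192.168.147.0/28 (9 hosts, 14 usable)


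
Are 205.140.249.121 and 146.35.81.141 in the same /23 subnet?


Mask: 255.255.254.0
205.140.249.121 AND mask = 205.140.248.0
146.35.81.141 AND mask = 146.35.80.0
No, different subnets (205.140.248.0 vs 146.35.80.0)


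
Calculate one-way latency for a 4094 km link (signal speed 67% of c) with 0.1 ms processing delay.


Speed = 0.67 * 3e5 km/s = 201000 km/s
Propagation delay = 4094 / 201000 = 0.0204 s = 20.3682 ms
Processing delay = 0.1 ms
Total one-way latency = 20.4682 ms


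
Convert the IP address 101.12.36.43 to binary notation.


101 = 01100101
12 = 00001100
36 = 00100100
43 = 00101011
Binary: 01100101.00001100.00100100.00101011


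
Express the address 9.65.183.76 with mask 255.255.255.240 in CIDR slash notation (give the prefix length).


Binary: 11111111.11111111.11111111.11110000
Count leading 1s
Prefix: /28


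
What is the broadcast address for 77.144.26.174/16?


Network: 77.144.0.0/16
Host bits = 16
Set all host bits to 1:
Broadcast: 77.144.255.255


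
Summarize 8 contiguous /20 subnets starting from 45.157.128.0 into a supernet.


Original prefix: /20
Number of subnets: 8 = 2^3
New prefix = 20 - 3 = 17
Supernet: 45.157.128.0/17


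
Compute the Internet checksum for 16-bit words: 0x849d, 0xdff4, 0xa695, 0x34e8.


Sum all words (with carry folding):
+ 0x849d = 0x849d
+ 0xdff4 = 0x6492
+ 0xa695 = 0x0b28
+ 0x34e8 = 0x4010
One's complement: ~0x4010
Checksum = 0xbfef


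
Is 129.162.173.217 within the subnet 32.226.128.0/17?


Subnet network: 32.226.128.0
Test IP AND mask: 129.162.128.0
No, 129.162.173.217 is not in 32.226.128.0/17
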